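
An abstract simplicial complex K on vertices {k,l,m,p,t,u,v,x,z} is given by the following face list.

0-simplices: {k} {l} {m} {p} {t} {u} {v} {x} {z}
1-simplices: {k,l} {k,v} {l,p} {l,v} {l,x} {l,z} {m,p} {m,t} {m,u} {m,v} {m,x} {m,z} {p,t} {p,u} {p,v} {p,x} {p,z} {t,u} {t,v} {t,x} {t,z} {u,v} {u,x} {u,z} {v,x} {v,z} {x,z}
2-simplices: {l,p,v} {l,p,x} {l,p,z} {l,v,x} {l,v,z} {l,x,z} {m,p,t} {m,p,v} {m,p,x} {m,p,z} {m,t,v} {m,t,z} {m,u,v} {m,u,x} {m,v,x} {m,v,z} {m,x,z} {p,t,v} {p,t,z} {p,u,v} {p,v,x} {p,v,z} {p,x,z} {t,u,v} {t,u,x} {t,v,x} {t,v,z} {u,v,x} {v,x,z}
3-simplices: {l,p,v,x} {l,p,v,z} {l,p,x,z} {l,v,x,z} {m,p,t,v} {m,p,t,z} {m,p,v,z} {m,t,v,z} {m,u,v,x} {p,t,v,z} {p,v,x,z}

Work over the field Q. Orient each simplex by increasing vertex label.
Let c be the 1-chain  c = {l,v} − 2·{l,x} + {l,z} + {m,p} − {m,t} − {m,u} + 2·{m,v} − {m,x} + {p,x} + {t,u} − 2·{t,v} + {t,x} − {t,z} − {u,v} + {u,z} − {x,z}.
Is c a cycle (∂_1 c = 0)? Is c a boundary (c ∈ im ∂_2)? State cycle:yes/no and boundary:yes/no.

n_0=9 n_1=27 n_2=29 n_3=11  [Q]
∂1: piv[kl,kv,lp,lx,lz,mp,mt,mu] rk=8  ker:lv,mv,mx,mz,pt,pu,pv,px,pz,tu,tv,tx,tz,uv,ux,uz,vx,vz,xz
∂2: piv[lpv,lpx,lpz,lvx,lvz,lxz,mpt,mpv,mpx,mpz,mtv,mtz,muv,mux,puv,tuv,tux] rk=17  ker:mvx,mvz,mxz,ptv,ptz,pvx,pvz,pxz,tvx,tvz,uvx,vxz
∂3: piv[lpvx,lpvz,lpxz,lvxz,mptv,mptz,mpvz,mtvz,muvx] rk=9  ker:ptvz,pvxz
∂1c = 0
c vs im∂2: residual ≠ 0 ⇒ not boundary

cycle:yes boundary:no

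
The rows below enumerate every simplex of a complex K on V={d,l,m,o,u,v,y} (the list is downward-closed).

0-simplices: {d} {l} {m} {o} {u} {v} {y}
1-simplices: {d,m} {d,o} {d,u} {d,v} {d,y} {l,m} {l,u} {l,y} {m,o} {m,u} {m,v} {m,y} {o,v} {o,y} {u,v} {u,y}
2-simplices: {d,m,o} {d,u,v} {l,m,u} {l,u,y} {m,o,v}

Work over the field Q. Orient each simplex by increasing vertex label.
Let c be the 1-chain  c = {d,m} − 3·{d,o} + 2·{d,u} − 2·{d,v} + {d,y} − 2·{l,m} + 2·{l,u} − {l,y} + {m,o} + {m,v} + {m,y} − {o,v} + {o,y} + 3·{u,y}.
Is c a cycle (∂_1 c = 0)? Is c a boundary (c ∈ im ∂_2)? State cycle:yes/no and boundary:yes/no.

n_0=7 n_1=16 n_2=5  [Q]
∂1: piv[dm,do,du,dv,dy,lm] rk=6  ker:lu,ly,mo,mu,mv,my,ov,oy,uv,uy
∂2: piv[dmo,duv,lmu,luy,mov] rk=5
∂1c = {d} + {l} − 4·{m} − 2·{o} + {u} − 2·{v} + 5·{y}

cycle:no boundary:no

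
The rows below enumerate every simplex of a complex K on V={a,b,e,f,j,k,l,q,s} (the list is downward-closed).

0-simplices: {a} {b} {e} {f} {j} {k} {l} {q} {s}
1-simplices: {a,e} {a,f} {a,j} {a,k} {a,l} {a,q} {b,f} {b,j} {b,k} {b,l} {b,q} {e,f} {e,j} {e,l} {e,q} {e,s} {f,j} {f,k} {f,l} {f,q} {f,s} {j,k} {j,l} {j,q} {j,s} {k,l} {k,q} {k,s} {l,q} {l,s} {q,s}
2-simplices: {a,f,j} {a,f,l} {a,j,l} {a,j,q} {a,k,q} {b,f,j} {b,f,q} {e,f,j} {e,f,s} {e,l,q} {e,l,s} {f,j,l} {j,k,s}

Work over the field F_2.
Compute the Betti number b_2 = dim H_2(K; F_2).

n_0=9 n_1=31 n_2=13  [Z2]
∂1: piv[ae,af,aj,ak,al,aq,bf,es] rk=8  ker:bj,bk,bl,bq,ef,ej,el,eq,fj,fk,fl,fq,fs,jk,jl,jq,js,kl,kq,ks,lq,ls,qs
∂2: piv[afj,afl,ajl,ajq,akq,bfj,bfq,efj,efs,elq,els,jks] rk=12  ker:fjl
b_2=(13−12)−0=1

b_2=1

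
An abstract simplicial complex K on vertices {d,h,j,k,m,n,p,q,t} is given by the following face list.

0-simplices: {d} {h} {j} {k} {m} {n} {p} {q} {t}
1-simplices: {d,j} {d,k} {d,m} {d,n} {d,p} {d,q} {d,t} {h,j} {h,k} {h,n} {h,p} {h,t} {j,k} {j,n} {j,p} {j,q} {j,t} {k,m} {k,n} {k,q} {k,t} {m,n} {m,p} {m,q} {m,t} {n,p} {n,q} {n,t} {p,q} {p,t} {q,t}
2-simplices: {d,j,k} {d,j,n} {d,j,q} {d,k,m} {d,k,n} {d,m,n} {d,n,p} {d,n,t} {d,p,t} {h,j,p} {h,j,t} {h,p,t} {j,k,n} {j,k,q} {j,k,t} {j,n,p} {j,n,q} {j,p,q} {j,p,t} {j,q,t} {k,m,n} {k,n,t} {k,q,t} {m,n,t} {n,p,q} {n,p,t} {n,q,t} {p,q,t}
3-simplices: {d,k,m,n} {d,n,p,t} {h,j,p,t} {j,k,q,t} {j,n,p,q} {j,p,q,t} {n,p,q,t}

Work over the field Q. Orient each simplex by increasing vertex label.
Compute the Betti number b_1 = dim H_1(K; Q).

n_0=9 n_1=31 n_2=28 n_3=7  [Q]
∂1: piv[dj,dk,dm,dn,dp,dq,dt,hj] rk=8  ker:hk,hn,hp,ht,jk,jn,jp,jq,jt,km,kn,kq,kt,mn,mp,mq,mt,np,nq,nt,pq,pt,qt
∂2: piv[djk,djn,djq,dkm,dkn,dmn,dnp,dnt,dpt,hjp,hjt,hpt,jkq,jkt,jnp,jnq,jpq,jqt,mnt] rk=19  ker:jkn,jpt,kmn,knt,kqt,npq,npt,nqt,pqt
∂3: piv[dkmn,dnpt,hjpt,jkqt,jnpq,jpqt,npqt] rk=7
b_1=(31−8)−19=4

b_1=4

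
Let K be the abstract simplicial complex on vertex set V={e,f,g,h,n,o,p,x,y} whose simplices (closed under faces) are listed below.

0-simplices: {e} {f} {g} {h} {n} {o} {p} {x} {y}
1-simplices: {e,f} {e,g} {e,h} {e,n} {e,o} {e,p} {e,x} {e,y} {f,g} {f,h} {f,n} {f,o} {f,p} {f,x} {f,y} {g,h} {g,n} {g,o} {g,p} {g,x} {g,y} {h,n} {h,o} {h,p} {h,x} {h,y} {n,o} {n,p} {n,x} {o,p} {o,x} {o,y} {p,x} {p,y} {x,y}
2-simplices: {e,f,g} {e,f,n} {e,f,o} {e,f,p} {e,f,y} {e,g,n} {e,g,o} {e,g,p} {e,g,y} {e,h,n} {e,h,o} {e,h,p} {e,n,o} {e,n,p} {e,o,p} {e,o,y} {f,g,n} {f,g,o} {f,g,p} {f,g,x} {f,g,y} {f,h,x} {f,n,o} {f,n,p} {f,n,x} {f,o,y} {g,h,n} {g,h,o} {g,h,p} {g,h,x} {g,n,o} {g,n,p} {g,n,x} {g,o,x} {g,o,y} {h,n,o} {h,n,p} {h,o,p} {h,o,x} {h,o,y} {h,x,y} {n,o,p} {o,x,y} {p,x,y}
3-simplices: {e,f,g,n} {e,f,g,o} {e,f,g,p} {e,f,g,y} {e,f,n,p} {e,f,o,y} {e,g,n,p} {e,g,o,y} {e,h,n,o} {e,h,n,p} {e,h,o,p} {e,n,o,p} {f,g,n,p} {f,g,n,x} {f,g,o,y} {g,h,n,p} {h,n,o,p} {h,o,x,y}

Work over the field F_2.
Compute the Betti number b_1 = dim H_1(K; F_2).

b_1=2

n_0=9 n_1=35 n_2=44 n_3=18  [Z2]
∂1: piv[ef,eg,eh,en,eo,ep,ex,ey] rk=8  ker:fg,fh,fn,fo,fp,fx,fy,gh,gn,go,gp,gx,gy,hn,ho,hp,hx,hy,no,np,nx,op,ox,oy,px,py,xy
∂2: piv[efg,efn,efo,efp,efy,egn,ego,egp,egy,ehn,eho,ehp,eno,enp,eop,eoy,fgx,fhx,fnx,ghn,ghx,gox,hoy,hxy,pxy] rk=25  ker:fgn,fgo,fgp,fgy,fno,fnp,foy,gho,ghp,gno,gnp,gnx,goy,hno,hnp,hop,hox,nop,oxy
∂3: piv[efgn,efgo,efgp,efgy,efnp,efoy,egnp,egoy,ehno,ehnp,ehop,enop,fgnx,ghnp,hoxy] rk=15  ker:fgnp,fgoy,hnop
b_1=(35−8)−25=2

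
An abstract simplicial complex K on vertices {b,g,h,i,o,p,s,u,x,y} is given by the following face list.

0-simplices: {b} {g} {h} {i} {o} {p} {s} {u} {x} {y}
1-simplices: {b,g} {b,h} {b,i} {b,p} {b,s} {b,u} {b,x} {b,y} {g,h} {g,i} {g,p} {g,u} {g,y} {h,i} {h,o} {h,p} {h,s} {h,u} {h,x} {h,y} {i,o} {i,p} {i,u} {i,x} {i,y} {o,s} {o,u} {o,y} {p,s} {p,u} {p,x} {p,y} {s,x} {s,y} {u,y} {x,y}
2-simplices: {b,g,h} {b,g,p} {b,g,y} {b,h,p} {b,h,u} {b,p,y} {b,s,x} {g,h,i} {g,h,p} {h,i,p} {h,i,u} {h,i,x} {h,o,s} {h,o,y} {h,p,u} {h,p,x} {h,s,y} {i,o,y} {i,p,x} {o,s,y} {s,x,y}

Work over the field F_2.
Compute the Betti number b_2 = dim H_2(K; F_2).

b_2=3

n_0=10 n_1=36 n_2=21  [Z2]
∂1: piv[bg,bh,bi,bp,bs,bu,bx,by,ho] rk=9  ker:gh,gi,gp,gu,gy,hi,hp,hs,hu,hx,hy,io,ip,iu,ix,iy,os,ou,oy,ps,pu,px,py,sx,sy,uy,xy
∂2: piv[bgh,bgp,bgy,bhp,bhu,bpy,bsx,ghi,hip,hiu,hix,hos,hoy,hpu,hpx,hsy,ioy,sxy] rk=18  ker:ghp,ipx,osy
b_2=(21−18)−0=3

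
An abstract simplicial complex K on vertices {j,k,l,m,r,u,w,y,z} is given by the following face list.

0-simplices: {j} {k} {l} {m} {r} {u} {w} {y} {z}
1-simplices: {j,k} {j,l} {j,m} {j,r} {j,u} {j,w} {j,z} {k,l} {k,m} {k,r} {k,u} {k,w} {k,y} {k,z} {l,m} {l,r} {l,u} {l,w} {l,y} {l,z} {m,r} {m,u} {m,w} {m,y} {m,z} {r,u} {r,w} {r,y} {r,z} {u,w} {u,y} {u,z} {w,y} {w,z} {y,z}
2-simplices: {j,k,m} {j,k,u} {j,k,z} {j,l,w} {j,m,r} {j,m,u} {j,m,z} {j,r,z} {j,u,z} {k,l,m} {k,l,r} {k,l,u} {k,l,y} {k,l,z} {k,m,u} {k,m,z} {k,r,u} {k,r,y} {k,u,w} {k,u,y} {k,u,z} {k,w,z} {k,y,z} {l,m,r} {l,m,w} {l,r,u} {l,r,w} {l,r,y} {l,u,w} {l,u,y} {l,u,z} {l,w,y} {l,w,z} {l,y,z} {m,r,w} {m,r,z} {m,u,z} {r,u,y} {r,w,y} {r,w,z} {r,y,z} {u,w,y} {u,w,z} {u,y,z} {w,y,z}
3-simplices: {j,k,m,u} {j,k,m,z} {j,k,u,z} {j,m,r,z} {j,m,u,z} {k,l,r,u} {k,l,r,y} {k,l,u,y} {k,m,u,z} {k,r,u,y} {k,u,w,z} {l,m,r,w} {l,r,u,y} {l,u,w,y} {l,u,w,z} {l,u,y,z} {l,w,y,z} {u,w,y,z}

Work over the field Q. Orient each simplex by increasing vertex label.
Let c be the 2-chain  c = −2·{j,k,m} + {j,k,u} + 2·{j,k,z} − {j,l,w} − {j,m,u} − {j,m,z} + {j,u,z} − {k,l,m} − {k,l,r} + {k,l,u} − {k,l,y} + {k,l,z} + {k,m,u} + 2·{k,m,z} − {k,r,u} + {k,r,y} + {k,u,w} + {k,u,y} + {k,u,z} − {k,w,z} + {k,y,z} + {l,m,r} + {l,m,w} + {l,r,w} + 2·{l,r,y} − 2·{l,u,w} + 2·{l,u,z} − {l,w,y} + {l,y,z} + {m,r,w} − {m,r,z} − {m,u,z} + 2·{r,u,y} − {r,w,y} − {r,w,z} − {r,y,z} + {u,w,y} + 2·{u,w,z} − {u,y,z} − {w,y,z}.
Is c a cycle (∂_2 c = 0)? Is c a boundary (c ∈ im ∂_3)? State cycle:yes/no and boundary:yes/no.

n_0=9 n_1=35 n_2=45 n_3=18  [Q]
∂1: piv[jk,jl,jm,jr,ju,jw,jz,ky] rk=8  ker:kl,km,kr,ku,kw,kz,lm,lr,lu,lw,ly,lz,mr,mu,mw,my,mz,ru,rw,ry,rz,uw,uy,uz,wy,wz,yz
∂2: piv[jkm,jku,jkz,jlw,jmr,jmu,jmz,jrz,juz,klm,klr,klu,kly,klz,kru,kry,kuw,kuy,kwz,kyz,lmr,lmw,lrw,luw,lwy] rk=25  ker:kmu,kmz,kuz,lru,lry,luy,luz,lwz,lyz,mrw,mrz,muz,ruy,rwy,rwz,ryz,uwy,uwz,uyz,wyz
∂3: piv[jkmu,jkmz,jkuz,jmrz,jmuz,klru,klry,kluy,kruy,kuwz,lmrw,luwy,luwz,luyz,lwyz] rk=15  ker:kmuz,lruy,uwyz
∂2c = {j,k} − {j,l} + {j,u} + {j,w} − 2·{j,z} − {k,l} + 2·{k,m} + {k,r} + 3·{k,u} − 2·{k,w} − 2·{k,z} + {l,m} + {l,r} + {l,u} − 2·{l,w} − {l,y} − 2·{l,z} + {m,r} − {m,u} + 3·{m,z} + {r,u} + {r,y} + {r,z} + 2·{u,w} + {u,y} + 2·{u,z} − 2·{w,y} + {w,z} − {y,z}

cycle:no boundary:no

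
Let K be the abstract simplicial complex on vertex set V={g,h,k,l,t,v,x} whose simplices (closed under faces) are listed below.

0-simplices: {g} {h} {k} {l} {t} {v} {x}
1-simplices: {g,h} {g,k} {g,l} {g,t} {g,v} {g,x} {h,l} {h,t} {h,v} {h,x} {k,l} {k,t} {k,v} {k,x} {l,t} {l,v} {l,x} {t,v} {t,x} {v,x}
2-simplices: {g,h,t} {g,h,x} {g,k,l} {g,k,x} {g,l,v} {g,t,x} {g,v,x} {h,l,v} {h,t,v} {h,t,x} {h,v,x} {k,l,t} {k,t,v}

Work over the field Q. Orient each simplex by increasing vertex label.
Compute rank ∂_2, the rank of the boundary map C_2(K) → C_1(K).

rank∂_2=12

n_0=7 n_1=20 n_2=13  [Q]
∂1: piv[gh,gk,gl,gt,gv,gx] rk=6  ker:hl,ht,hv,hx,kl,kt,kv,kx,lt,lv,lx,tv,tx,vx
∂2: piv[ght,ghx,gkl,gkx,glv,gtx,gvx,hlv,htv,hvx,klt,ktv] rk=12  ker:htx
rk∂_2=12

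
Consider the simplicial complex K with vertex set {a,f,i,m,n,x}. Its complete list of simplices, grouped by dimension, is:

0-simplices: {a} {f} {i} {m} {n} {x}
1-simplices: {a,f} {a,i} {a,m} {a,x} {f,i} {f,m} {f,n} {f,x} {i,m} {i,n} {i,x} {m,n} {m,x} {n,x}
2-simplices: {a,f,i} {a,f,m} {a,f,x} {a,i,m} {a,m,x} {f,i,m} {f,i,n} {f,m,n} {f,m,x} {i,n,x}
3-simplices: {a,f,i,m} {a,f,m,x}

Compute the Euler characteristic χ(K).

χ(K)=0

n_0=6 n_1=14 n_2=10 n_3=2
χ=+6−14+10−2=0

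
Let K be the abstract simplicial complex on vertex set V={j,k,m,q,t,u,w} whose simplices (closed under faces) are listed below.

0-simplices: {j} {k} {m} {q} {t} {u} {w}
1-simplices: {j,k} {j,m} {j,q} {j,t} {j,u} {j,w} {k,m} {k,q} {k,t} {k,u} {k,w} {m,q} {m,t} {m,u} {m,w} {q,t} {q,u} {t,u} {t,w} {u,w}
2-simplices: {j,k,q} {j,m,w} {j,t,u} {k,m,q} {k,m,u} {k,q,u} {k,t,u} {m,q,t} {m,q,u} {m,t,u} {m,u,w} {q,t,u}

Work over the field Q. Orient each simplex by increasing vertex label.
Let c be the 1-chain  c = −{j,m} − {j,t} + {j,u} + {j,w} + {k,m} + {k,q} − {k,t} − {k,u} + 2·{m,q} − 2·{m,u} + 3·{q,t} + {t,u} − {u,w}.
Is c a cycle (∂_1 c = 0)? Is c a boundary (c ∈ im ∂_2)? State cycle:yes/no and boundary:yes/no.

n_0=7 n_1=20 n_2=12  [Q]
∂1: piv[jk,jm,jq,jt,ju,jw] rk=6  ker:km,kq,kt,ku,kw,mq,mt,mu,mw,qt,qu,tu,tw,uw
∂2: piv[jkq,jmw,jtu,kmq,kmu,kqu,ktu,mqt,mtu,muw] rk=10  ker:mqu,qtu
∂1c = 0
c vs im∂2: reduces to 0 ⇒ boundary

cycle:yes boundary:yes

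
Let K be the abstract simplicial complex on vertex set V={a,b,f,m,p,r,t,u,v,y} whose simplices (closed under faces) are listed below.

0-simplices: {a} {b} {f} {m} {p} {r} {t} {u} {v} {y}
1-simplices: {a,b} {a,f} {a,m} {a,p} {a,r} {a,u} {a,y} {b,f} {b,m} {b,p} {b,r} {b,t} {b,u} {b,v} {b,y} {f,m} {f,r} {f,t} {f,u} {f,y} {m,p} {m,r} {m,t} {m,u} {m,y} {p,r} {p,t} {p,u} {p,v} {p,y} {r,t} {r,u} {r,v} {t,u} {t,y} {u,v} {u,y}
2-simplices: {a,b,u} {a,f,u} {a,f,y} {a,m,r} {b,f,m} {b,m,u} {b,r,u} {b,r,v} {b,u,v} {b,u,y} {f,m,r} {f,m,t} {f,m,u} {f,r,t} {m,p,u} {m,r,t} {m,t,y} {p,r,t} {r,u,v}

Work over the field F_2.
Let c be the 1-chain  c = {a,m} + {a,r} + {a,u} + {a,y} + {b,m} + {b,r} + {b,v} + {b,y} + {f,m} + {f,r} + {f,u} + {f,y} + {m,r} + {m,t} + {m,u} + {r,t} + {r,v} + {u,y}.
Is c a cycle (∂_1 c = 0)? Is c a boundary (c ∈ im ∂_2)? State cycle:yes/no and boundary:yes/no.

n_0=10 n_1=37 n_2=19  [Z2]
∂1: piv[ab,af,am,ap,ar,au,ay,bt,bv] rk=9  ker:bf,bm,bp,br,bu,by,fm,fr,ft,fu,fy,mp,mr,mt,mu,my,pr,pt,pu,pv,py,rt,ru,rv,tu,ty,uv,uy
∂2: piv[abu,afu,afy,amr,bfm,bmu,bru,brv,buv,buy,fmr,fmt,fmu,frt,mpu,mty,prt] rk=17  ker:mrt,ruv
∂1c = 0
c vs im∂2: reduces to 0 ⇒ boundary

cycle:yes boundary:yes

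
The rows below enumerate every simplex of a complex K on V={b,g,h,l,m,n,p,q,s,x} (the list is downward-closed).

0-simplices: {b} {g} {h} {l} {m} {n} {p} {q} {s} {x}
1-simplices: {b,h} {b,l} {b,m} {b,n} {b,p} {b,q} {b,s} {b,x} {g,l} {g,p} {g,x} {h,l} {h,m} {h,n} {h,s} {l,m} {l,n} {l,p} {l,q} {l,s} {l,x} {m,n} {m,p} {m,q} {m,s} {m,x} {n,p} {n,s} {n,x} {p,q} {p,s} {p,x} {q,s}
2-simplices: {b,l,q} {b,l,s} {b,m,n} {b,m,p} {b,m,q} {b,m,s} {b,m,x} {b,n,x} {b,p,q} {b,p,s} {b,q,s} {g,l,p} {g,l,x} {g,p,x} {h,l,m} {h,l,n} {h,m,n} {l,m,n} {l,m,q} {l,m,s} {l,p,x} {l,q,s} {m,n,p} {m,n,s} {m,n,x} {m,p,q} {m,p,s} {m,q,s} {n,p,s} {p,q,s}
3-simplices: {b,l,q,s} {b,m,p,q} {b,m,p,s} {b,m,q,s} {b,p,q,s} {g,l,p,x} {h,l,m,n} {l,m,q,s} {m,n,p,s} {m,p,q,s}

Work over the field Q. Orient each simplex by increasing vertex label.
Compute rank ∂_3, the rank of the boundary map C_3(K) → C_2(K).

rank∂_3=9

n_0=10 n_1=33 n_2=30 n_3=10  [Q]
∂1: piv[bh,bl,bm,bn,bp,bq,bs,bx,gl] rk=9  ker:gp,gx,hl,hm,hn,hs,lm,ln,lp,lq,ls,lx,mn,mp,mq,ms,mx,np,ns,nx,pq,ps,px,qs
∂2: piv[blq,bls,bmn,bmp,bmq,bms,bmx,bnx,bpq,bps,bqs,glp,glx,gpx,hlm,hln,hmn,lmq,mnp,mns] rk=20  ker:lmn,lms,lpx,lqs,mnx,mpq,mps,mqs,nps,pqs
∂3: piv[blqs,bmpq,bmps,bmqs,bpqs,glpx,hlmn,lmqs,mnps] rk=9  ker:mpqs
rk∂_3=9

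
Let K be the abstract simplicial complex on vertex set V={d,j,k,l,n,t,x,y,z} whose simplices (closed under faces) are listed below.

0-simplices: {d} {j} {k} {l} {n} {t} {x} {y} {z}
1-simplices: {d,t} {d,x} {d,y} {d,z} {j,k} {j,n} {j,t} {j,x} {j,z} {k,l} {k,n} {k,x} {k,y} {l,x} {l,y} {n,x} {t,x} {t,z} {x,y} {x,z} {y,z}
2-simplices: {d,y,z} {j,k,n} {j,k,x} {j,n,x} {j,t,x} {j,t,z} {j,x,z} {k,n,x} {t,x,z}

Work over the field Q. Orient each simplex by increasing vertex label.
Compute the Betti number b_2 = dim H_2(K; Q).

b_2=2

n_0=9 n_1=21 n_2=9  [Q]
∂1: piv[dt,dx,dy,dz,jk,jn,jt,kl] rk=8  ker:jx,jz,kn,kx,ky,lx,ly,nx,tx,tz,xy,xz,yz
∂2: piv[dyz,jkn,jkx,jnx,jtx,jtz,jxz] rk=7  ker:knx,txz
b_2=(9−7)−0=2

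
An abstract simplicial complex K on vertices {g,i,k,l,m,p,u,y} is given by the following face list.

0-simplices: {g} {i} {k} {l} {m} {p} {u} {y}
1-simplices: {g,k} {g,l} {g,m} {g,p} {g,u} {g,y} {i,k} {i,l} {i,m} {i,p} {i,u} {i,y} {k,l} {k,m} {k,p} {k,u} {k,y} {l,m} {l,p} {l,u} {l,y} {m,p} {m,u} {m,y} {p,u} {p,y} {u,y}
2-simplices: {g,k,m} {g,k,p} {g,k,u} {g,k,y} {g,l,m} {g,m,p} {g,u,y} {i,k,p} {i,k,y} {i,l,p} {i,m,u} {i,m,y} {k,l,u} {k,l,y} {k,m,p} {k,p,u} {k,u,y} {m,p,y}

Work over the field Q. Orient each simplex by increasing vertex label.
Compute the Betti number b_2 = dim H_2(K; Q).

n_0=8 n_1=27 n_2=18  [Q]
∂1: piv[gk,gl,gm,gp,gu,gy,ik] rk=7  ker:il,im,ip,iu,iy,kl,km,kp,ku,ky,lm,lp,lu,ly,mp,mu,my,pu,py,uy
∂2: piv[gkm,gkp,gku,gky,glm,gmp,guy,ikp,iky,ilp,imu,imy,klu,kly,kpu,mpy] rk=16  ker:kmp,kuy
b_2=(18−16)−0=2

b_2=2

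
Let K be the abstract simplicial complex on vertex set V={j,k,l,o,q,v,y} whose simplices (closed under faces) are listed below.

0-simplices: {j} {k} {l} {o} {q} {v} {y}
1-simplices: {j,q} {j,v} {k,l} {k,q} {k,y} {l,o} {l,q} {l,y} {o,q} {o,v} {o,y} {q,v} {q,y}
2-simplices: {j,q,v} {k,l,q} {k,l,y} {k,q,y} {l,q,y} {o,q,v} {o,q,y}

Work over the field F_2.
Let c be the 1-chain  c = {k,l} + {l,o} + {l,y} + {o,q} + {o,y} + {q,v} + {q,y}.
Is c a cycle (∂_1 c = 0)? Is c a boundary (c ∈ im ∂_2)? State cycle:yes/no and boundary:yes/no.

cycle:no boundary:no

n_0=7 n_1=13 n_2=7  [Z2]
∂1: piv[jq,jv,kl,kq,ky,lo] rk=6  ker:lq,ly,oq,ov,oy,qv,qy
∂2: piv[jqv,klq,kly,kqy,oqv,oqy] rk=6  ker:lqy
∂1c = {k} + {l} + {o} + {q} + {v} + {y}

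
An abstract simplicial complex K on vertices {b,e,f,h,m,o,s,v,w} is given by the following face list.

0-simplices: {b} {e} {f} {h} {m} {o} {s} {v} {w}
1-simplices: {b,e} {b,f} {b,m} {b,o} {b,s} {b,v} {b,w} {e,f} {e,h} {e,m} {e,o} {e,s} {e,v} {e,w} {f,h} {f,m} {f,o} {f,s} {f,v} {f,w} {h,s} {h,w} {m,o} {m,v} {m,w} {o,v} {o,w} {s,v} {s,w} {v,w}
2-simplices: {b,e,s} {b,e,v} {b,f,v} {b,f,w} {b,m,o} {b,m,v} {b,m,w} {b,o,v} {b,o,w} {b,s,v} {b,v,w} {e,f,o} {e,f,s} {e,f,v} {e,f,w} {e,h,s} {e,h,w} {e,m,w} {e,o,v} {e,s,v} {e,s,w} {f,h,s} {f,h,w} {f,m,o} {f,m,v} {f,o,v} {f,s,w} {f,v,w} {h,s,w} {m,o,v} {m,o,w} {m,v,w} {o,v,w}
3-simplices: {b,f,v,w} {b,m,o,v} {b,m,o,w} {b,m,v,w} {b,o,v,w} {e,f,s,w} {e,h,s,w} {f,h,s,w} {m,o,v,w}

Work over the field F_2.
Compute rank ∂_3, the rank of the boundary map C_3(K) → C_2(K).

rank∂_3=8

n_0=9 n_1=30 n_2=33 n_3=9  [Z2]
∂1: piv[be,bf,bm,bo,bs,bv,bw,eh] rk=8  ker:ef,em,eo,es,ev,ew,fh,fm,fo,fs,fv,fw,hs,hw,mo,mv,mw,ov,ow,sv,sw,vw
∂2: piv[bes,bev,bfv,bfw,bmo,bmv,bmw,bov,bow,bsv,bvw,efo,efs,efv,efw,ehs,ehw,emw,eov,esw,fhs,fmo] rk=22  ker:esv,fhw,fmv,fov,fsw,fvw,hsw,mov,mow,mvw,ovw
∂3: piv[bfvw,bmov,bmow,bmvw,bovw,efsw,ehsw,fhsw] rk=8  ker:movw
rk∂_3=8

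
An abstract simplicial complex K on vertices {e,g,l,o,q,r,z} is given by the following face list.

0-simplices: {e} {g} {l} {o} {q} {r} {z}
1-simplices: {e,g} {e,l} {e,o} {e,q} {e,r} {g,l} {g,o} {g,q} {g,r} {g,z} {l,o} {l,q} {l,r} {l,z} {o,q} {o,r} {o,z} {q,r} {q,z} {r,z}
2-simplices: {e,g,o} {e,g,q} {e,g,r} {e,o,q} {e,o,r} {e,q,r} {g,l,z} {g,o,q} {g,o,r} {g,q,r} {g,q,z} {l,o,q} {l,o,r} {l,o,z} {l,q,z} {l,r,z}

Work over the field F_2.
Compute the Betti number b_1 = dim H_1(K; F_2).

n_0=7 n_1=20 n_2=16  [Z2]
∂1: piv[eg,el,eo,eq,er,gz] rk=6  ker:gl,go,gq,gr,lo,lq,lr,lz,oq,or,oz,qr,qz,rz
∂2: piv[ego,egq,egr,eoq,eor,eqr,glz,gqz,loq,lor,loz,lqz,lrz] rk=13  ker:goq,gor,gqr
b_1=(20−6)−13=1

b_1=1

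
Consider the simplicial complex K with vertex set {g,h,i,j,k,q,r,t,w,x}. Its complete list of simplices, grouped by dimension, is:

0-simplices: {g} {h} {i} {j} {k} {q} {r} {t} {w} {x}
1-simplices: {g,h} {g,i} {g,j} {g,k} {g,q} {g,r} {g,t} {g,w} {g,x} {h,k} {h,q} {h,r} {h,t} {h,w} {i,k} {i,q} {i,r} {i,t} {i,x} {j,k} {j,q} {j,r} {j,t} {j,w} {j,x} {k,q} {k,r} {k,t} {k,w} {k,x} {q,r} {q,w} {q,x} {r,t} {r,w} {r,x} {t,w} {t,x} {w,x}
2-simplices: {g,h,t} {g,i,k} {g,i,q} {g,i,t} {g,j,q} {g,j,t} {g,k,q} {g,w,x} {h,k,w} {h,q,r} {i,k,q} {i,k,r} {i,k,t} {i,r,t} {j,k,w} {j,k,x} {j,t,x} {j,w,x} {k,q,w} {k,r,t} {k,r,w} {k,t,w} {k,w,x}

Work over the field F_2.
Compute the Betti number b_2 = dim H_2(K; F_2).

n_0=10 n_1=39 n_2=23  [Z2]
∂1: piv[gh,gi,gj,gk,gq,gr,gt,gw,gx] rk=9  ker:hk,hq,hr,ht,hw,ik,iq,ir,it,ix,jk,jq,jr,jt,jw,jx,kq,kr,kt,kw,kx,qr,qw,qx,rt,rw,rx,tw,tx,wx
∂2: piv[ght,gik,giq,git,gjq,gjt,gkq,gwx,hkw,hqr,ikr,ikt,irt,jkw,jkx,jtx,jwx,kqw,krw,ktw] rk=20  ker:ikq,krt,kwx
b_2=(23−20)−0=3

b_2=3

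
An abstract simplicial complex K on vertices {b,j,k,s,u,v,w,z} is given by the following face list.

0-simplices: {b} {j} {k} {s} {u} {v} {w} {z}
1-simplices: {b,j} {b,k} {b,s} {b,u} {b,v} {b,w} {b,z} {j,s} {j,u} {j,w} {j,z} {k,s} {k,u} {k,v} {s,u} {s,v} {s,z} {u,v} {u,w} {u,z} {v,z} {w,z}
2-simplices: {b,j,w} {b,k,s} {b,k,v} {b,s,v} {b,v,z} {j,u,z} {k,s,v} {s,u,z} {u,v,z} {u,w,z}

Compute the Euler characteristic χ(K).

χ(K)=-4

n_0=8 n_1=22 n_2=10
χ=+8−22+10=-4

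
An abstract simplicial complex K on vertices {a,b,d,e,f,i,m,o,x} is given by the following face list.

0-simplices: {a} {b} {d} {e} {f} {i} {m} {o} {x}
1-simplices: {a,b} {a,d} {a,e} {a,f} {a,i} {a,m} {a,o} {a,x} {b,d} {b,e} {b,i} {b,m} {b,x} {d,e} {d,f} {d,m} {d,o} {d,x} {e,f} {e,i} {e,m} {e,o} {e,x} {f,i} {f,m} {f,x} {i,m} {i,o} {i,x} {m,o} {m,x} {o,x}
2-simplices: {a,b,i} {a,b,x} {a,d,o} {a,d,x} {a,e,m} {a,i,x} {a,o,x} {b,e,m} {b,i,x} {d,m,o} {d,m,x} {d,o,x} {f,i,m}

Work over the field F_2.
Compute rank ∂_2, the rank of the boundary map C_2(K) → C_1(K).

n_0=9 n_1=32 n_2=13  [Z2]
∂1: piv[ab,ad,ae,af,ai,am,ao,ax] rk=8  ker:bd,be,bi,bm,bx,de,df,dm,do,dx,ef,ei,em,eo,ex,fi,fm,fx,im,io,ix,mo,mx,ox
∂2: piv[abi,abx,ado,adx,aem,aix,aox,bem,dmo,dmx,fim] rk=11  ker:bix,dox
rk∂_2=11

rank∂_2=11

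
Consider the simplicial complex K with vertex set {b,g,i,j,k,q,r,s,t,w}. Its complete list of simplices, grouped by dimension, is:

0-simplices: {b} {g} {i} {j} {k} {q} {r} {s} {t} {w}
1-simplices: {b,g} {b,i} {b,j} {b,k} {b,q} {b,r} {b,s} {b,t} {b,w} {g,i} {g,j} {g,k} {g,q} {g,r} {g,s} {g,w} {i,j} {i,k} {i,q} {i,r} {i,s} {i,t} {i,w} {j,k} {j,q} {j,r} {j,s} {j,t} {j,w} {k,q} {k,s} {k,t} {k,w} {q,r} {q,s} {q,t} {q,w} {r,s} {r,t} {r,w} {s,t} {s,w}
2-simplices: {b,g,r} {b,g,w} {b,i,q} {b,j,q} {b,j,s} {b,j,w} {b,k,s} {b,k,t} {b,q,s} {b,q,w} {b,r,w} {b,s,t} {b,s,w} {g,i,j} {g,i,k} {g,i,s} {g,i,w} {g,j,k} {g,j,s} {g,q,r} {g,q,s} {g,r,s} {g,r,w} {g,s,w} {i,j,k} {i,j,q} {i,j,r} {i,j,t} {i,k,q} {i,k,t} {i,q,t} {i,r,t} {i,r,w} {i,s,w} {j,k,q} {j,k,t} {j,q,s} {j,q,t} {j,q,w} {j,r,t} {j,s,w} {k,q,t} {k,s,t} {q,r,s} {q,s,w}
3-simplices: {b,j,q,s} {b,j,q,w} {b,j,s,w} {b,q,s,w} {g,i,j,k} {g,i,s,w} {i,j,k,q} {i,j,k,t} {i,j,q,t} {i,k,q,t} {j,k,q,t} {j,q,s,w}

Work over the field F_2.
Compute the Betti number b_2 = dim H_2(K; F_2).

n_0=10 n_1=42 n_2=45 n_3=12  [Z2]
∂1: piv[bg,bi,bj,bk,bq,br,bs,bt,bw] rk=9  ker:gi,gj,gk,gq,gr,gs,gw,ij,ik,iq,ir,is,it,iw,jk,jq,jr,js,jt,jw,kq,ks,kt,kw,qr,qs,qt,qw,rs,rt,rw,st,sw
∂2: piv[bgr,bgw,biq,bjq,bjs,bjw,bks,bkt,bqs,bqw,brw,bst,bsw,gij,gik,gis,giw,gjk,gjs,gqr,gqs,grs,gsw,ijq,ijr,ijt,ikq,ikt,iqt,irt,irw] rk=31  ker:grw,ijk,isw,jkq,jkt,jqs,jqt,jqw,jrt,jsw,kqt,kst,qrs,qsw
∂3: piv[bjqs,bjqw,bjsw,bqsw,gijk,gisw,ijkq,ijkt,ijqt,ikqt] rk=10  ker:jkqt,jqsw
b_2=(45−31)−10=4

b_2=4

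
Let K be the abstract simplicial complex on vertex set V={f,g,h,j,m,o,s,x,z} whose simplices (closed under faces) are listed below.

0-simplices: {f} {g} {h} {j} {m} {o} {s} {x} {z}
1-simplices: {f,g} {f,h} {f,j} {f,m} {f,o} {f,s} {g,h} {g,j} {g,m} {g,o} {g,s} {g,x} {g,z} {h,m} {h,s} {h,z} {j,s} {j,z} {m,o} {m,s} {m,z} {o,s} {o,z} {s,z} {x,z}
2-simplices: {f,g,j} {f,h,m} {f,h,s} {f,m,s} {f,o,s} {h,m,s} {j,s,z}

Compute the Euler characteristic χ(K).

n_0=9 n_1=25 n_2=7
χ=+9−25+7=-9

χ(K)=-9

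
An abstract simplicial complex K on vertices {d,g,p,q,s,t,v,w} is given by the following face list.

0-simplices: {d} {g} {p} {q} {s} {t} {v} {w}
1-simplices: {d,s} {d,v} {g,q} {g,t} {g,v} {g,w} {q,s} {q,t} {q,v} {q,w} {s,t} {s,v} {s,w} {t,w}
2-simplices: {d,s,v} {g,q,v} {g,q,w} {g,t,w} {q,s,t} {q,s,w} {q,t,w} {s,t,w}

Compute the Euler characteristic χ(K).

n_0=8 n_1=14 n_2=8
χ=+8−14+8=2

χ(K)=2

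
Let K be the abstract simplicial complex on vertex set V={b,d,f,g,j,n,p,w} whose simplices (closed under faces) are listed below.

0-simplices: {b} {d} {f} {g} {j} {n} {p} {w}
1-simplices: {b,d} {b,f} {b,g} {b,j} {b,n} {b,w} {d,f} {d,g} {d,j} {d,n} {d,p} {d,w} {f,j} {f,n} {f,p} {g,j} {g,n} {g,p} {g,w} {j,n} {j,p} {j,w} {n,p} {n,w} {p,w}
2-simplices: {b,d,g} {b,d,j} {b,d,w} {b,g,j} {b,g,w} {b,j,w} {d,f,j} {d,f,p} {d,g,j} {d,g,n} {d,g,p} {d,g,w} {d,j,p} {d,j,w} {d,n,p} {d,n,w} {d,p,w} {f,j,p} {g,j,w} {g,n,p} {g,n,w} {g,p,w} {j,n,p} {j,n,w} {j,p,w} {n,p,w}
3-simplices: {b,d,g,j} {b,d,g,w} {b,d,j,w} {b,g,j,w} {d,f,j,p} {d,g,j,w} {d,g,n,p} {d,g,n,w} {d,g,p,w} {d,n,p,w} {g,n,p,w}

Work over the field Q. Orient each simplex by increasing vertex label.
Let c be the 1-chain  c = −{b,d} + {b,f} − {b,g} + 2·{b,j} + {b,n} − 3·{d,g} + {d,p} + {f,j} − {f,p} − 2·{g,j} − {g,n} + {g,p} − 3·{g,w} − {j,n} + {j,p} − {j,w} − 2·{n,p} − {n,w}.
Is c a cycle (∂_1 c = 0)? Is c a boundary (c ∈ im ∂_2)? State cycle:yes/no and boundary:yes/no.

n_0=8 n_1=25 n_2=26 n_3=11  [Q]
∂1: piv[bd,bf,bg,bj,bn,bw,dp] rk=7  ker:df,dg,dj,dn,dw,fj,fn,fp,gj,gn,gp,gw,jn,jp,jw,np,nw,pw
∂2: piv[bdg,bdj,bdw,bgj,bgw,bjw,dfj,dfp,dgn,dgp,djp,dnp,dnw,dpw,jnp] rk=15  ker:dgj,dgw,djw,fjp,gjw,gnp,gnw,gpw,jnw,jpw,npw
∂3: piv[bdgj,bdgw,bdjw,bgjw,dfjp,dgnp,dgnw,dgpw,dnpw] rk=9  ker:dgjw,gnpw
∂1c = −2·{b} + {d} + {f} + {g} + 2·{j} + 2·{n} − 5·{w}

cycle:no boundary:no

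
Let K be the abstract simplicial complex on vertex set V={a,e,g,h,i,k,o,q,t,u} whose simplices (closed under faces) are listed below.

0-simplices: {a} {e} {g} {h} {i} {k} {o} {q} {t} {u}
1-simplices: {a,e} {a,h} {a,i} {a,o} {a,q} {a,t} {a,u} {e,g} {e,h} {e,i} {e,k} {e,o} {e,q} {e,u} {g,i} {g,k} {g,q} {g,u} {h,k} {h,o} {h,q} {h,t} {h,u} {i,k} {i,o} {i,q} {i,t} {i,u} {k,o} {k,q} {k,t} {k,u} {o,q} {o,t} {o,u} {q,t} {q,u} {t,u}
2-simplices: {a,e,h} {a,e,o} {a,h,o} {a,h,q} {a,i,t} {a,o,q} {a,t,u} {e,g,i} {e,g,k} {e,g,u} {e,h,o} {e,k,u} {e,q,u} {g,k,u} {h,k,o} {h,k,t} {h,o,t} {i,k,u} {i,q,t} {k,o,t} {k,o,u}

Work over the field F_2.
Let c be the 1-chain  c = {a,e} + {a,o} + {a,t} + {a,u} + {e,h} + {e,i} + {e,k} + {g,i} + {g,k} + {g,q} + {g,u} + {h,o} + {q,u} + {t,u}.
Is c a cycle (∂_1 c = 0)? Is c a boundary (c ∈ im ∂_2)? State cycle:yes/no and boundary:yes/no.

cycle:yes boundary:no

n_0=10 n_1=38 n_2=21  [Z2]
∂1: piv[ae,ah,ai,ao,aq,at,au,eg,ek] rk=9  ker:eh,ei,eo,eq,eu,gi,gk,gq,gu,hk,ho,hq,ht,hu,ik,io,iq,it,iu,ko,kq,kt,ku,oq,ot,ou,qt,qu,tu
∂2: piv[aeh,aeo,aho,ahq,ait,aoq,atu,egi,egk,egu,eku,equ,hko,hkt,hot,iku,iqt,kou] rk=18  ker:eho,gku,kot
∂1c = 0
c vs im∂2: residual ≠ 0 ⇒ not boundary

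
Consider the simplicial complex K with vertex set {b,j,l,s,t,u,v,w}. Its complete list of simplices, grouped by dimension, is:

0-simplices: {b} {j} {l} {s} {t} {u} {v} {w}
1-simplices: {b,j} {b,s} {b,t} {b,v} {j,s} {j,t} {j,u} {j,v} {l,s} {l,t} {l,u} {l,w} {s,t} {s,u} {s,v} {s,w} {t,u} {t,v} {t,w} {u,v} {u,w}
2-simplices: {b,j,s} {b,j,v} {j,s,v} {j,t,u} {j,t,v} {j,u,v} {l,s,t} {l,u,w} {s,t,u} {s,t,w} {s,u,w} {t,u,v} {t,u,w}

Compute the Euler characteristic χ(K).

χ(K)=0

n_0=8 n_1=21 n_2=13
χ=+8−21+13=0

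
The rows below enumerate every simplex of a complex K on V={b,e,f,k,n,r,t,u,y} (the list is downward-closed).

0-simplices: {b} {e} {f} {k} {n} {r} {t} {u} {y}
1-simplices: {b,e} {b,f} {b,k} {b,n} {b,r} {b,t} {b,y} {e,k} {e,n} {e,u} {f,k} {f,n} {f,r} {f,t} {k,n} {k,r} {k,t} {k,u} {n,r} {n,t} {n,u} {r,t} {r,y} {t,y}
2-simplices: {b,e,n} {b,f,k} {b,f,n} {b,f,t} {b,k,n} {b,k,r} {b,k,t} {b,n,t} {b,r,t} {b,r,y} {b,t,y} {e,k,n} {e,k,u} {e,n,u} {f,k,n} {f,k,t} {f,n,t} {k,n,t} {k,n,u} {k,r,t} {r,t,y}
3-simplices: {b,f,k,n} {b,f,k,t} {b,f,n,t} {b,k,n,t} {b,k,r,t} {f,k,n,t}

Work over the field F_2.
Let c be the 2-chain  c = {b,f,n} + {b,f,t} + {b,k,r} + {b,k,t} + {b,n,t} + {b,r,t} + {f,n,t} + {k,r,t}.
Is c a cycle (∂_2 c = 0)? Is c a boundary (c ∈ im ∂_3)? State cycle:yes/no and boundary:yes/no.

cycle:yes boundary:yes

n_0=9 n_1=24 n_2=21 n_3=6  [Z2]
∂1: piv[be,bf,bk,bn,br,bt,by,eu] rk=8  ker:ek,en,fk,fn,fr,ft,kn,kr,kt,ku,nr,nt,nu,rt,ry,ty
∂2: piv[ben,bfk,bfn,bft,bkn,bkr,bkt,bnt,brt,bry,bty,ekn,eku,enu] rk=14  ker:fkn,fkt,fnt,knt,knu,krt,rty
∂3: piv[bfkn,bfkt,bfnt,bknt,bkrt] rk=5  ker:fknt
∂2c = 0
c vs im∂3: reduces to 0 ⇒ boundary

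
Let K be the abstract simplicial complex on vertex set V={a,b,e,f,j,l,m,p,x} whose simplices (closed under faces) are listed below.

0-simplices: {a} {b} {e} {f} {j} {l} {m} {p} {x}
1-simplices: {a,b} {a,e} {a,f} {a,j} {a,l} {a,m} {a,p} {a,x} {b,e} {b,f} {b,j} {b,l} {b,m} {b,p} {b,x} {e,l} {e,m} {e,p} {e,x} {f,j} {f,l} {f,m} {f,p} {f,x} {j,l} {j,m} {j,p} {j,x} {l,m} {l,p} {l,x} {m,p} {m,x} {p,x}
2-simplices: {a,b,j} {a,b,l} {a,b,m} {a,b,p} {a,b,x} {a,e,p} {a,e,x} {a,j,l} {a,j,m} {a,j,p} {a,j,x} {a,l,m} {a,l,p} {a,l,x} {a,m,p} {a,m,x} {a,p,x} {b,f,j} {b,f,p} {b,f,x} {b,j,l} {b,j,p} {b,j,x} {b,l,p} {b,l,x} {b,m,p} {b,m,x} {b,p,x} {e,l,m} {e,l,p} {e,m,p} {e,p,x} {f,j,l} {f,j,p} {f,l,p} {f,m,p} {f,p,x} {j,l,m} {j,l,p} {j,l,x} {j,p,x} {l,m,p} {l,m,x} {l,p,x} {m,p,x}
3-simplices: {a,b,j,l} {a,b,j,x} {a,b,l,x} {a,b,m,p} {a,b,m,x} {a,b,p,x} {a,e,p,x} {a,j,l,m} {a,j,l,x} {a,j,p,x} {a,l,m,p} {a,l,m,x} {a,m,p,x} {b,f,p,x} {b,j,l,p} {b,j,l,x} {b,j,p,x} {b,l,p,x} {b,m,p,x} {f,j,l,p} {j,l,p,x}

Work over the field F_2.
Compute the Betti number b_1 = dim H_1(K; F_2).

n_0=9 n_1=34 n_2=45 n_3=21  [Z2]
∂1: piv[ab,ae,af,aj,al,am,ap,ax] rk=8  ker:be,bf,bj,bl,bm,bp,bx,el,em,ep,ex,fj,fl,fm,fp,fx,jl,jm,jp,jx,lm,lp,lx,mp,mx,px
∂2: piv[abj,abl,abm,abp,abx,aep,aex,ajl,ajm,ajp,ajx,alm,alp,alx,amp,amx,apx,bfj,bfp,bfx,elm,elp,fjl,fmp] rk=24  ker:bjl,bjp,bjx,blp,blx,bmp,bmx,bpx,emp,epx,fjp,flp,fpx,jlm,jlp,jlx,jpx,lmp,lmx,lpx,mpx
∂3: piv[abjl,abjx,ablx,abmp,abmx,abpx,aepx,ajlm,ajlx,ajpx,almp,almx,ampx,bfpx,bjlp,bjpx,blpx,fjlp] rk=18  ker:bjlx,bmpx,jlpx
b_1=(34−8)−24=2

b_1=2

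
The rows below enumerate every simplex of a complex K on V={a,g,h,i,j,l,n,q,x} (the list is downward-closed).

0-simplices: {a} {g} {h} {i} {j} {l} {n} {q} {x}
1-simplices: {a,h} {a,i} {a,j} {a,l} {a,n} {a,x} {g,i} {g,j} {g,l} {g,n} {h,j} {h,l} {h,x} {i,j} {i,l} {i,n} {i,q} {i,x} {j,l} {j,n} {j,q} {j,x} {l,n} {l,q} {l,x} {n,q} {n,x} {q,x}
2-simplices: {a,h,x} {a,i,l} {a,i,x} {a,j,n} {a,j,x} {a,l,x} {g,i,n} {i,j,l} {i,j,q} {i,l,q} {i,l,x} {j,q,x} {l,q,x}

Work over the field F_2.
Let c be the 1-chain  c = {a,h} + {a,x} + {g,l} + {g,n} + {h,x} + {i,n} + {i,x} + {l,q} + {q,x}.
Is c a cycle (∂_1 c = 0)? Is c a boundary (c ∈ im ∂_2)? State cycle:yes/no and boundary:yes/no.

n_0=9 n_1=28 n_2=13  [Z2]
∂1: piv[ah,ai,aj,al,an,ax,gi,iq] rk=8  ker:gj,gl,gn,hj,hl,hx,ij,il,in,ix,jl,jn,jq,jx,ln,lq,lx,nq,nx,qx
∂2: piv[ahx,ail,aix,ajn,ajx,alx,gin,ijl,ijq,ilq,jqx,lqx] rk=12  ker:ilx
∂1c = 0
c vs im∂2: residual ≠ 0 ⇒ not boundary

cycle:yes boundary:no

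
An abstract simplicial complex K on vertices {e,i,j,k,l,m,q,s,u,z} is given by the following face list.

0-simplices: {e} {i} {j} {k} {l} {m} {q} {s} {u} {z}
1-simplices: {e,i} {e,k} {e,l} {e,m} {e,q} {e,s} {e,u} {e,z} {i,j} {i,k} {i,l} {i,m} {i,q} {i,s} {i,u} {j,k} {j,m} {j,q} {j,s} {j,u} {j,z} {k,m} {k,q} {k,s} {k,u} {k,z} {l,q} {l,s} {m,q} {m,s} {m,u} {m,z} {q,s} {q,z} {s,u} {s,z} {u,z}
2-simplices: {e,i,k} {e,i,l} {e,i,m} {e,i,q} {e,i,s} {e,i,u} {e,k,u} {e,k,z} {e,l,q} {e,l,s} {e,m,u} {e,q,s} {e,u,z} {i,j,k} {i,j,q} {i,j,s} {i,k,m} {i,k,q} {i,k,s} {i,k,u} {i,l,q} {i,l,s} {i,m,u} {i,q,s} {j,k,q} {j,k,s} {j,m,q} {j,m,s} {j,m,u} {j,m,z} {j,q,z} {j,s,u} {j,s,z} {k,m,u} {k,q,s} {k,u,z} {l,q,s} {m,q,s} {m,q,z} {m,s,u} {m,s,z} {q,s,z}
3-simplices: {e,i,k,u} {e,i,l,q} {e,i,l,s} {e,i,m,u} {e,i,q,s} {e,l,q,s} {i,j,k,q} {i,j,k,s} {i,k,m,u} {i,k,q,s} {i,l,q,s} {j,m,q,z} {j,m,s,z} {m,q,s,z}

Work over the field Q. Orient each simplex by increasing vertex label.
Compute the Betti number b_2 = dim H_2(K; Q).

n_0=10 n_1=37 n_2=42 n_3=14  [Q]
∂1: piv[ei,ek,el,em,eq,es,eu,ez,ij] rk=9  ker:ik,il,im,iq,is,iu,jk,jm,jq,js,ju,jz,km,kq,ks,ku,kz,lq,ls,mq,ms,mu,mz,qs,qz,su,sz,uz
∂2: piv[eik,eil,eim,eiq,eis,eiu,eku,ekz,elq,els,emu,eqs,euz,ijk,ijq,ijs,ikm,ikq,iks,jmq,jms,jmu,jmz,jqz,jsu,jsz] rk=26  ker:iku,ilq,ils,imu,iqs,jkq,jks,kmu,kqs,kuz,lqs,mqs,mqz,msu,msz,qsz
∂3: piv[eiku,eilq,eils,eimu,eiqs,elqs,ijkq,ijks,ikmu,ikqs,jmqz,jmsz,mqsz] rk=13  ker:ilqs
b_2=(42−26)−13=3

b_2=3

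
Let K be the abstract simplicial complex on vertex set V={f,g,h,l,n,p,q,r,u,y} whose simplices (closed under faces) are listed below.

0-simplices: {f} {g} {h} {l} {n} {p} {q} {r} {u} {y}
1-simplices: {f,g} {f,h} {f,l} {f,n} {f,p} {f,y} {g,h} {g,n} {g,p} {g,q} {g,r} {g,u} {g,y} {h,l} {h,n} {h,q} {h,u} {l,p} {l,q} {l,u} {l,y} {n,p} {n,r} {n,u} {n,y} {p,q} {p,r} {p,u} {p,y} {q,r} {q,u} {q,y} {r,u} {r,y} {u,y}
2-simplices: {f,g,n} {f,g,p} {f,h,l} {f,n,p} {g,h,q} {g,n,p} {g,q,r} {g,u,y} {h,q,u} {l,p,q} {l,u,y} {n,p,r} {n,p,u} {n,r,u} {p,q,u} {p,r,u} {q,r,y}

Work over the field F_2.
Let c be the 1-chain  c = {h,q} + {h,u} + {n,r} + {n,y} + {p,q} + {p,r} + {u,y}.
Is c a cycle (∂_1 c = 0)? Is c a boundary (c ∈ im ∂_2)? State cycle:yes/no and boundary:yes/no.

n_0=10 n_1=35 n_2=17  [Z2]
∂1: piv[fg,fh,fl,fn,fp,fy,gq,gr,gu] rk=9  ker:gh,gn,gp,gy,hl,hn,hq,hu,lp,lq,lu,ly,np,nr,nu,ny,pq,pr,pu,py,qr,qu,qy,ru,ry,uy
∂2: piv[fgn,fgp,fhl,fnp,ghq,gqr,guy,hqu,lpq,luy,npr,npu,nru,pqu,qry] rk=15  ker:gnp,pru
∂1c = 0
c vs im∂2: residual ≠ 0 ⇒ not boundary

cycle:yes boundary:no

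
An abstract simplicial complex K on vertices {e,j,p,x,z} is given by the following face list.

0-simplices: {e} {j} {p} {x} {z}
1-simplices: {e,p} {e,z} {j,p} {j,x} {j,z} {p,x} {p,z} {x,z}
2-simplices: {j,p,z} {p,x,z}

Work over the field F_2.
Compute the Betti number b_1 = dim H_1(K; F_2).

n_0=5 n_1=8 n_2=2  [Z2]
∂1: piv[ep,ez,jp,jx] rk=4  ker:jz,px,pz,xz
∂2: piv[jpz,pxz] rk=2
b_1=(8−4)−2=2

b_1=2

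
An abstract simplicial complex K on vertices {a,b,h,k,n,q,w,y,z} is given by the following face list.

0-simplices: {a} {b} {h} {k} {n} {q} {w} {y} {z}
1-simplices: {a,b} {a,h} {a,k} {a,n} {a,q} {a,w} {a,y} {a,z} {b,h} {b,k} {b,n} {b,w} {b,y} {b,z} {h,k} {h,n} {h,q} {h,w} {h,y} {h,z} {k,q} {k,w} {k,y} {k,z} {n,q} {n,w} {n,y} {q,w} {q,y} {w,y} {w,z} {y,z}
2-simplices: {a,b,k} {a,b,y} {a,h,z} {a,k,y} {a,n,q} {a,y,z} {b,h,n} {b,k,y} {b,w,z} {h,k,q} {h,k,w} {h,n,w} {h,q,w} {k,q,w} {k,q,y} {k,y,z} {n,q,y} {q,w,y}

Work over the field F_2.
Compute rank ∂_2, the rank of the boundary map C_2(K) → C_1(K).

n_0=9 n_1=32 n_2=18  [Z2]
∂1: piv[ab,ah,ak,an,aq,aw,ay,az] rk=8  ker:bh,bk,bn,bw,by,bz,hk,hn,hq,hw,hy,hz,kq,kw,ky,kz,nq,nw,ny,qw,qy,wy,wz,yz
∂2: piv[abk,aby,ahz,aky,anq,ayz,bhn,bwz,hkq,hkw,hnw,hqw,kqy,kyz,nqy,qwy] rk=16  ker:bky,kqw
rk∂_2=16

rank∂_2=16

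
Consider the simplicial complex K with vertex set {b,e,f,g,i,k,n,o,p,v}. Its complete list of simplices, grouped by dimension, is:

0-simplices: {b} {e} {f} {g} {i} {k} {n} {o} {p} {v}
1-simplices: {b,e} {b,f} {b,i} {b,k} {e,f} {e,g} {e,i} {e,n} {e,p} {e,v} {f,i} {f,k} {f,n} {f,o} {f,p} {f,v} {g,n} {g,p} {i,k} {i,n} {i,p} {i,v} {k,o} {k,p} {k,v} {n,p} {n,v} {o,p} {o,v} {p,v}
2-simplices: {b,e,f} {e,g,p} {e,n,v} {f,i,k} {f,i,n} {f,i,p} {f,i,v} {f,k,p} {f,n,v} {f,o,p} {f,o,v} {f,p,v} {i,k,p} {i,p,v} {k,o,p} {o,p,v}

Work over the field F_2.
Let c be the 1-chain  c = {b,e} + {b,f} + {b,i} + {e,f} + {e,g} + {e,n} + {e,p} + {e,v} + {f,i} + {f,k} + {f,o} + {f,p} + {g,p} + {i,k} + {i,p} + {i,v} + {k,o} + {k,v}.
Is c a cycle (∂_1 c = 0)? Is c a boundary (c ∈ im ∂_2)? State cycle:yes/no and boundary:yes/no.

cycle:no boundary:no

n_0=10 n_1=30 n_2=16  [Z2]
∂1: piv[be,bf,bi,bk,eg,en,ep,ev,fo] rk=9  ker:ef,ei,fi,fk,fn,fp,fv,gn,gp,ik,in,ip,iv,ko,kp,kv,np,nv,op,ov,pv
∂2: piv[bef,egp,env,fik,fin,fip,fiv,fkp,fnv,fop,fov,fpv,kop] rk=13  ker:ikp,ipv,opv
∂1c = {b} + {i} + {n} + {v}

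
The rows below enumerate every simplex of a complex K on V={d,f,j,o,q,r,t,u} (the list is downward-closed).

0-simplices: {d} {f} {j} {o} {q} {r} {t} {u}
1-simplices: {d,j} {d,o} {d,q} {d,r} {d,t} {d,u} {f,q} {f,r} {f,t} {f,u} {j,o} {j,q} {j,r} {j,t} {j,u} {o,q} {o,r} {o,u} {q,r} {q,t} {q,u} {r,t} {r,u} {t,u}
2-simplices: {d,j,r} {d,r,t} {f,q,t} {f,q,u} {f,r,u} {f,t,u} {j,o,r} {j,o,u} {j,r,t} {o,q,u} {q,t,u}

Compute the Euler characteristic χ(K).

n_0=8 n_1=24 n_2=11
χ=+8−24+11=-5

χ(K)=-5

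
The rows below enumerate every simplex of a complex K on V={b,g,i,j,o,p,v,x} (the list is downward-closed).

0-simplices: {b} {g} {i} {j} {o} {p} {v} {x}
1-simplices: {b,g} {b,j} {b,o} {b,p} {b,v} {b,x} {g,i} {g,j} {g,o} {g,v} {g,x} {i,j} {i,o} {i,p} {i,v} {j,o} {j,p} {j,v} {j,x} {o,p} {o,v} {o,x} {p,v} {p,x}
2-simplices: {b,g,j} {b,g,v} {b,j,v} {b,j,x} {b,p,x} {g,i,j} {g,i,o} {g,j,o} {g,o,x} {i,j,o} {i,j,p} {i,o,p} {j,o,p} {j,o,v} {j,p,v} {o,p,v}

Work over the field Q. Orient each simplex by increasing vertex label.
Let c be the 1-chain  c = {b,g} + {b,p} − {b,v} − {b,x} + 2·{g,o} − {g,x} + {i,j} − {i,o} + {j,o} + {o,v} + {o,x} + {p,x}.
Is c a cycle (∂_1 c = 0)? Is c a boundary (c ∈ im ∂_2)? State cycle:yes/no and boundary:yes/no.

cycle:yes boundary:yes

n_0=8 n_1=24 n_2=16  [Q]
∂1: piv[bg,bj,bo,bp,bv,bx,gi] rk=7  ker:gj,go,gv,gx,ij,io,ip,iv,jo,jp,jv,jx,op,ov,ox,pv,px
∂2: piv[bgj,bgv,bjv,bjx,bpx,gij,gio,gjo,gox,ijp,iop,jov,jpv] rk=13  ker:ijo,jop,opv
∂1c = 0
c vs im∂2: reduces to 0 ⇒ boundary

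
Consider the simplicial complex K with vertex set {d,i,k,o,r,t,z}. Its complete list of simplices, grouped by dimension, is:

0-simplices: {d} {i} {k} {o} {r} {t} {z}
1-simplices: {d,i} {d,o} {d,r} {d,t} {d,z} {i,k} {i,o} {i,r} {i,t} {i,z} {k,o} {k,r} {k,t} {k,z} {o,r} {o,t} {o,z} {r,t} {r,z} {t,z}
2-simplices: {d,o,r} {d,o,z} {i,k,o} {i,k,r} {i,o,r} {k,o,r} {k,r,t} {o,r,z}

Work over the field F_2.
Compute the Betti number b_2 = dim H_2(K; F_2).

n_0=7 n_1=20 n_2=8  [Z2]
∂1: piv[di,do,dr,dt,dz,ik] rk=6  ker:io,ir,it,iz,ko,kr,kt,kz,or,ot,oz,rt,rz,tz
∂2: piv[dor,doz,iko,ikr,ior,krt,orz] rk=7  ker:kor
b_2=(8−7)−0=1

b_2=1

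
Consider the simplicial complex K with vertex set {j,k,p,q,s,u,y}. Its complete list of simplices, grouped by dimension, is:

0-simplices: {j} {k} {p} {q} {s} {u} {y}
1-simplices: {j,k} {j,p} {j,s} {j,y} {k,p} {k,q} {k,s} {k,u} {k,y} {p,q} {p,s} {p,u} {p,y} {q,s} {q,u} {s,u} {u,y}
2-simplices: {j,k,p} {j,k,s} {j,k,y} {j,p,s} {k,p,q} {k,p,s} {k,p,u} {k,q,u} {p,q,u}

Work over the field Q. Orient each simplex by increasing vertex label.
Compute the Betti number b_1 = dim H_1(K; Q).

n_0=7 n_1=17 n_2=9  [Q]
∂1: piv[jk,jp,js,jy,kq,ku] rk=6  ker:kp,ks,ky,pq,ps,pu,py,qs,qu,su,uy
∂2: piv[jkp,jks,jky,jps,kpq,kpu,kqu] rk=7  ker:kps,pqu
b_1=(17−6)−7=4

b_1=4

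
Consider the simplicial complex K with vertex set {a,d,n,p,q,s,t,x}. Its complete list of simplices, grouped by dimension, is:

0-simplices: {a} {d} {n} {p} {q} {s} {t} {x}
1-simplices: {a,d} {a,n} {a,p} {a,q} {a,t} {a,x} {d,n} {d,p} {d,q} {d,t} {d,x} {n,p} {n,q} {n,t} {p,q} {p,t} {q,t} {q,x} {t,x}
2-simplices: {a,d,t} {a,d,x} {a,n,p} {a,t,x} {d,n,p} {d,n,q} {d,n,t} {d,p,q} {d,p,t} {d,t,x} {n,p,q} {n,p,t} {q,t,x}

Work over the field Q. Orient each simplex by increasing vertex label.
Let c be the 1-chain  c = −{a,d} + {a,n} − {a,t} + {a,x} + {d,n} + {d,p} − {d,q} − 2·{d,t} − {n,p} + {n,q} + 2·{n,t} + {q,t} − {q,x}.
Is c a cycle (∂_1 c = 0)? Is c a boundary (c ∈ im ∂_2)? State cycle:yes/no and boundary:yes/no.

cycle:yes boundary:no

n_0=8 n_1=19 n_2=13  [Q]
∂1: piv[ad,an,ap,aq,at,ax] rk=6  ker:dn,dp,dq,dt,dx,np,nq,nt,pq,pt,qt,qx,tx
∂2: piv[adt,adx,anp,atx,dnp,dnq,dnt,dpq,dpt,qtx] rk=10  ker:dtx,npq,npt
∂1c = 0
c vs im∂2: residual ≠ 0 ⇒ not boundary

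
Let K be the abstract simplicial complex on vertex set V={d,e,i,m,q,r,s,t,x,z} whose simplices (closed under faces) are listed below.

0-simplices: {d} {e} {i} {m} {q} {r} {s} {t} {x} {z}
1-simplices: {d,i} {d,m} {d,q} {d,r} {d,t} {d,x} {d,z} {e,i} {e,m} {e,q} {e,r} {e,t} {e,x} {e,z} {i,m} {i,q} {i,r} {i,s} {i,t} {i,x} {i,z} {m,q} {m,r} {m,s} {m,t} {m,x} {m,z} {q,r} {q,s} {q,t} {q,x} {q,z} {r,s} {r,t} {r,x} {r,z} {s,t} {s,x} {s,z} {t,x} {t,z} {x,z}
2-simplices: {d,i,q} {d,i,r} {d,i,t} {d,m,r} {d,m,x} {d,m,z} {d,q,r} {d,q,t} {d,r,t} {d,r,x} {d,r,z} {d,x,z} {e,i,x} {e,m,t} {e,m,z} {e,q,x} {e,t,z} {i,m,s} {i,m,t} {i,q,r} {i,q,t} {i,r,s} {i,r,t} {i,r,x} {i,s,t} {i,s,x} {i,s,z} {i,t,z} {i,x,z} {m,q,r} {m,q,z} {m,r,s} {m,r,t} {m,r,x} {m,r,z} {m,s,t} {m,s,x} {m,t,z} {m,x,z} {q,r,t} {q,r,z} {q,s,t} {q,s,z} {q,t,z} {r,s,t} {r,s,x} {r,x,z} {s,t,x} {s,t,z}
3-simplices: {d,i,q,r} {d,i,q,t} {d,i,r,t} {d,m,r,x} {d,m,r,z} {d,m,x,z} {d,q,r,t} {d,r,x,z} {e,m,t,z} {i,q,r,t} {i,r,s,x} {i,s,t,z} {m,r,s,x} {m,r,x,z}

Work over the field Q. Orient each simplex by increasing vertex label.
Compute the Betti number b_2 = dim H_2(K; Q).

b_2=7

n_0=10 n_1=42 n_2=49 n_3=14  [Q]
∂1: piv[di,dm,dq,dr,dt,dx,dz,ei,is] rk=9  ker:em,eq,er,et,ex,ez,im,iq,ir,it,ix,iz,mq,mr,ms,mt,mx,mz,qr,qs,qt,qx,qz,rs,rt,rx,rz,st,sx,sz,tx,tz,xz
∂2: piv[diq,dir,dit,dmr,dmx,dmz,dqr,dqt,drt,drx,drz,dxz,eix,emt,emz,eqx,etz,ims,imt,irs,irx,ist,isx,isz,itz,ixz,mqr,mqz,qst,stx] rk=30  ker:iqr,iqt,irt,mrs,mrt,mrx,mrz,mst,msx,mtz,mxz,qrt,qrz,qsz,qtz,rst,rsx,rxz,stz
∂3: piv[diqr,diqt,dirt,dmrx,dmrz,dmxz,dqrt,drxz,emtz,irsx,istz,mrsx] rk=12  ker:iqrt,mrxz
b_2=(49−30)−12=7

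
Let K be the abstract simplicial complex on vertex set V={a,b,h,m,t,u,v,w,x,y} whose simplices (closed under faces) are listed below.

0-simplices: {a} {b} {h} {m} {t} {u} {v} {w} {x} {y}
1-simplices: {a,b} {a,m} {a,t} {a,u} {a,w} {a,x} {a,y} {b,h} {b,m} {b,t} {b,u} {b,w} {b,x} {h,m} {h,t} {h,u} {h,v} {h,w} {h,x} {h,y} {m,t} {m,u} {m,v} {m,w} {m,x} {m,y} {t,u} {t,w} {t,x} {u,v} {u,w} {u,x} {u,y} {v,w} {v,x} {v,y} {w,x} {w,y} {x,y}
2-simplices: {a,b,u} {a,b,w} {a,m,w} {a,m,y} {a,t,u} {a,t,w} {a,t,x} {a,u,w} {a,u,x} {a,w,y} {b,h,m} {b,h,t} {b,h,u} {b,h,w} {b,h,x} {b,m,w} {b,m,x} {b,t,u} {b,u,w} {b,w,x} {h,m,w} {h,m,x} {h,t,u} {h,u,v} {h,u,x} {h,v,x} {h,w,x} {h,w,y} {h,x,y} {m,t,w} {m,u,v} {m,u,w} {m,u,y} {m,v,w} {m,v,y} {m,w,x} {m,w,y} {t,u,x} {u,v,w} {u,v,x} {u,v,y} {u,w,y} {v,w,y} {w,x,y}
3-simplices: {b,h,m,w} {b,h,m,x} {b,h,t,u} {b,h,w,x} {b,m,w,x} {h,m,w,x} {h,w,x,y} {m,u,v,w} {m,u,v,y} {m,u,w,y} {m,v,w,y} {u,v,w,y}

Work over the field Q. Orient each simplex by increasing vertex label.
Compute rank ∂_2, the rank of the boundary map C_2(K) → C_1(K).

n_0=10 n_1=39 n_2=44 n_3=12  [Q]
∂1: piv[ab,am,at,au,aw,ax,ay,bh,hv] rk=9  ker:bm,bt,bu,bw,bx,hm,ht,hu,hw,hx,hy,mt,mu,mv,mw,mx,my,tu,tw,tx,uv,uw,ux,uy,vw,vx,vy,wx,wy,xy
∂2: piv[abu,abw,amw,amy,atu,atw,atx,auw,aux,awy,bhm,bht,bhu,bhw,bhx,bmw,bmx,btu,bwx,huv,hux,hvx,hwy,hxy,mtw,muv,muw,muy,mvw,mvy] rk=30  ker:buw,hmw,hmx,htu,hwx,mwx,mwy,tux,uvw,uvx,uvy,uwy,vwy,wxy
∂3: piv[bhmw,bhmx,bhtu,bhwx,bmwx,hwxy,muvw,muvy,muwy,mvwy] rk=10  ker:hmwx,uvwy
rk∂_2=30

rank∂_2=30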